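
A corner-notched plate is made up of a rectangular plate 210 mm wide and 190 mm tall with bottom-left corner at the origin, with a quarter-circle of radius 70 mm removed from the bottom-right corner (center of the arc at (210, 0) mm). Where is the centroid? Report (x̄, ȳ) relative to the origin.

x̄ = 96.96 mm, ȳ = 101.97 mm

plate: A = 210 × 190 = 39900.00, centroid at (105.00, 95.00).
removed quarter-circle: A = −¼π·70² = -3848.45, centroid at (180.29, 29.71).
ΣA = 36051.55 mm²
ΣAx̄ = (39900.00)(105.00) + (-3848.45)(180.29) = 3495658.62 mm³
ΣAȳ = (39900.00)(95.00) + (-3848.45)(29.71) = 3676166.67 mm³
x̄ = 3495658.62 / 36051.55 = 96.96 mm
ȳ = 3676166.67 / 36051.55 = 101.97 mm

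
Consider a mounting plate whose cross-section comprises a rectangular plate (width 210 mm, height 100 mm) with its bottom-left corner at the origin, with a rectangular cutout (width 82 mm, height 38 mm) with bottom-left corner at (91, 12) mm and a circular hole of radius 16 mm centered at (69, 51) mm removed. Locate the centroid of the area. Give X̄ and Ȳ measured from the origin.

X̄ = 101.77 mm, Ȳ = 53.42 mm

Part | A | x̄ᵢ | ȳᵢ | A·x̄ᵢ | A·ȳᵢ
plate | 21000.00 | 105.00 | 50.00 | 2205000.00 | 1050000.00
hole 1 | -3116.00 | 132.00 | 31.00 | -411312.00 | -96596.00
hole 2 | -804.25 | 69.00 | 51.00 | -55493.09 | -41016.63
Σ | 17079.75 |  |  | 1738194.91 | 912387.37
X̄ = 1738194.91 / 17079.75 = 101.77 mm
Ȳ = 912387.37 / 17079.75 = 53.42 mm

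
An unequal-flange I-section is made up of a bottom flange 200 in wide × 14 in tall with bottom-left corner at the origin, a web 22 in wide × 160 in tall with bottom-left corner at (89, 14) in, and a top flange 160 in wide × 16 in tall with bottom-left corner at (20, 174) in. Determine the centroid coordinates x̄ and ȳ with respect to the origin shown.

bottom flange: A = 200 × 14 = 2800.00, centroid at (100.00, 7.00).
web: A = 22 × 160 = 3520.00, centroid at (100.00, 94.00).
top flange: A = 160 × 16 = 2560.00, centroid at (100.00, 182.00).
ΣA = 8880.00 in²
ΣAx̄ = (2800.00)(100.00) + (3520.00)(100.00) + (2560.00)(100.00) = 888000.00 in³
ΣAȳ = (2800.00)(7.00) + (3520.00)(94.00) + (2560.00)(182.00) = 816400.00 in³
x̄ = 888000.00 / 8880.00 = 100.00 in
ȳ = 816400.00 / 8880.00 = 91.94 in

x̄ = 100.00 in, ȳ = 91.94 in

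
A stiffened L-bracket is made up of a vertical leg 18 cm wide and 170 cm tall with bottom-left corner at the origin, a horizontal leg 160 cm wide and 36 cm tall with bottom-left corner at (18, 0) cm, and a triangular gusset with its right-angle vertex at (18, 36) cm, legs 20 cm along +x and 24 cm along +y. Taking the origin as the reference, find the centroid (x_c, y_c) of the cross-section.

vertical leg: A = 18 × 170 = 3060.00, centroid at (9.00, 85.00).
horizontal leg: A = 160 × 36 = 5760.00, centroid at (98.00, 18.00).
gusset: A = ½·20·24 = 240.00, centroid at (24.67, 44.00).
ΣA = 9060.00 cm²
ΣAx_c = (3060.00)(9.00) + (5760.00)(98.00) + (240.00)(24.67) = 597940.00 cm³
ΣAy_c = (3060.00)(85.00) + (5760.00)(18.00) + (240.00)(44.00) = 374340.00 cm³
x_c = 597940.00 / 9060.00 = 66.00 cm
y_c = 374340.00 / 9060.00 = 41.32 cm

x_c = 66.00 cm, y_c = 41.32 cm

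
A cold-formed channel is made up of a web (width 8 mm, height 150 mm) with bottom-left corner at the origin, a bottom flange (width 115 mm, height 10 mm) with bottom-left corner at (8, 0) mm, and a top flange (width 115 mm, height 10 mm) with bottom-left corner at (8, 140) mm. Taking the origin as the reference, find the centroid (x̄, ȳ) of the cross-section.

web: A = 8 × 150 = 1200.00, centroid at (4.00, 75.00).
bottom flange: A = 115 × 10 = 1150.00, centroid at (65.50, 5.00).
top flange: A = 115 × 10 = 1150.00, centroid at (65.50, 145.00).
ΣA = 3500.00 mm², ΣAx̄ = 155450.00 mm³, ΣAȳ = 262500.00 mm³.
x̄ = 155450.00/3500.00 = 44.41 mm; ȳ = 262500.00/3500.00 = 75.00 mm.

x̄ = 44.41 mm, ȳ = 75.00 mm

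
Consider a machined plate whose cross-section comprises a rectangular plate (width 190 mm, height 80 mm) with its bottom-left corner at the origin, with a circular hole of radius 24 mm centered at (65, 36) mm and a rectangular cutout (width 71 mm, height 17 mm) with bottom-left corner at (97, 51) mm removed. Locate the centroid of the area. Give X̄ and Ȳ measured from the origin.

X̄ = 95.74 mm, Ȳ = 38.66 mm

plate: A = 190 × 80 = 15200.00, centroid at (95.00, 40.00).
hole 1: A = −π·24² = -1809.56, centroid at (65.00, 36.00).
hole 2: A = −(71 × 17) = -1207.00, centroid at (132.50, 59.50).
ΣA = 12183.44 mm²
ΣAX̄ = (15200.00)(95.00) + (-1809.56)(65.00) + (-1207.00)(132.50) = 1166451.27 mm³
ΣAȲ = (15200.00)(40.00) + (-1809.56)(36.00) + (-1207.00)(59.50) = 471039.43 mm³
X̄ = 1166451.27 / 12183.44 = 95.74 mm
Ȳ = 471039.43 / 12183.44 = 38.66 mm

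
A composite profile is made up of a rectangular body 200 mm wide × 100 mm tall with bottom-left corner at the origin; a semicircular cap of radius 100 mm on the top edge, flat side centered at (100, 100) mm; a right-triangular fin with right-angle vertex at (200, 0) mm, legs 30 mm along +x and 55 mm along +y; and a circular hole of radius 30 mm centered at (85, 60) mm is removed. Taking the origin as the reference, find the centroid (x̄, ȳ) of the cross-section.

rectangular body: A = 200 × 100 = 20000.00, centroid at (100.00, 50.00).
semicircular top: A = ½π·100² = 15707.96, centroid at (100.00, 142.44).
triangular fin: A = ½·30·55 = 825.00, centroid at (210.00, 18.33).
hole: A = −π·30² = -2827.43, centroid at (85.00, 60.00).
ΣA = 33705.53 mm²
ΣAx̄ = (20000.00)(100.00) + (15707.96)(100.00) + (825.00)(210.00) + (-2827.43)(85.00) = 3503714.49 mm³
ΣAȳ = (20000.00)(50.00) + (15707.96)(142.44) + (825.00)(18.33) + (-2827.43)(60.00) = 3082941.99 mm³
x̄ = 3503714.49 / 33705.53 = 103.95 mm
ȳ = 3082941.99 / 33705.53 = 91.47 mm

x̄ = 103.95 mm, ȳ = 91.47 mm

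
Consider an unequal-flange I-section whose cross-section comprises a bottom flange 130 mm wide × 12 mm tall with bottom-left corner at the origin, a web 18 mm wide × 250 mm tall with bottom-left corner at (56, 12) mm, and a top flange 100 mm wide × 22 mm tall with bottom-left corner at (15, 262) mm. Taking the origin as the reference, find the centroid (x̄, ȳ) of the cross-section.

x̄ = 65.00 mm, ȳ = 148.48 mm

bottom flange: A = 130 × 12 = 1560.00, centroid at (65.00, 6.00).
web: A = 18 × 250 = 4500.00, centroid at (65.00, 137.00).
top flange: A = 100 × 22 = 2200.00, centroid at (65.00, 273.00).
ΣA = 8260.00 mm², ΣAx̄ = 536900.00 mm³, ΣAȳ = 1226460.00 mm³.
x̄ = 536900.00/8260.00 = 65.00 mm; ȳ = 1226460.00/8260.00 = 148.48 mm.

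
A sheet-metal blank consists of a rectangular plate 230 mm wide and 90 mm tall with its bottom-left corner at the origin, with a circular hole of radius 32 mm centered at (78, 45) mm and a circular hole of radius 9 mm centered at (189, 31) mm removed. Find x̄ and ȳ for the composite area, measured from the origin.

x̄ = 120.82 mm, ȳ = 45.21 mm

Part | A | x̄ᵢ | ȳᵢ | A·x̄ᵢ | A·ȳᵢ
plate | 20700.00 | 115.00 | 45.00 | 2380500.00 | 931500.00
hole 1 | -3216.99 | 78.00 | 45.00 | -250925.29 | -144764.59
hole 2 | -254.47 | 189.00 | 31.00 | -48094.64 | -7888.54
Σ | 17228.54 |  |  | 2081480.07 | 778846.87
x̄ = 2081480.07 / 17228.54 = 120.82 mm
ȳ = 778846.87 / 17228.54 = 45.21 mm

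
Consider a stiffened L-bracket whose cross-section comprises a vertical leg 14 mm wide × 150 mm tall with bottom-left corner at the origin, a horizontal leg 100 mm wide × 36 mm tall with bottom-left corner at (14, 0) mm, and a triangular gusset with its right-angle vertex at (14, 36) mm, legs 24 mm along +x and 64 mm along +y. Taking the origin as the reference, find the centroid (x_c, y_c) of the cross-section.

x_c = 40.51 mm, y_c = 41.18 mm

Part | A | x̄ᵢ | ȳᵢ | A·x̄ᵢ | A·ȳᵢ
vertical leg | 2100.00 | 7.00 | 75.00 | 14700.00 | 157500.00
horizontal leg | 3600.00 | 64.00 | 18.00 | 230400.00 | 64800.00
gusset | 768.00 | 22.00 | 57.33 | 16896.00 | 44032.00
Σ | 6468.00 |  |  | 261996.00 | 266332.00
x_c = 261996.00 / 6468.00 = 40.51 mm
y_c = 266332.00 / 6468.00 = 41.18 mm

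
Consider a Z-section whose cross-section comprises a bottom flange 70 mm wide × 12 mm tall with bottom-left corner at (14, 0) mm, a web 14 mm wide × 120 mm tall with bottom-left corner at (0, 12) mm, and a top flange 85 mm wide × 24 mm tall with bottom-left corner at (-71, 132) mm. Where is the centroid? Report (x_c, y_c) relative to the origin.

x_c = -1.14 mm, y_c = 92.05 mm

Part | A | x̄ᵢ | ȳᵢ | A·x̄ᵢ | A·ȳᵢ
bottom flange | 840.00 | 49.00 | 6.00 | 41160.00 | 5040.00
web | 1680.00 | 7.00 | 72.00 | 11760.00 | 120960.00
top flange | 2040.00 | -28.50 | 144.00 | -58140.00 | 293760.00
Σ | 4560.00 |  |  | -5220.00 | 419760.00
x_c = -5220.00 / 4560.00 = -1.14 mm
y_c = 419760.00 / 4560.00 = 92.05 mm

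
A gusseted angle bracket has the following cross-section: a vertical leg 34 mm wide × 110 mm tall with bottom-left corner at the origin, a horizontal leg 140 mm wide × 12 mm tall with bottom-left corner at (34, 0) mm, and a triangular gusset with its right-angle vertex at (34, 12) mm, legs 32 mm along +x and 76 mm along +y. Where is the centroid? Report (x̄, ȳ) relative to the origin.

x̄ = 44.10 mm, ȳ = 39.36 mm

vertical leg: A = 34 × 110 = 3740.00, centroid at (17.00, 55.00).
horizontal leg: A = 140 × 12 = 1680.00, centroid at (104.00, 6.00).
gusset: A = ½·32·76 = 1216.00, centroid at (44.67, 37.33).
ΣA = 6636.00 mm², ΣAx̄ = 292614.67 mm³, ΣAȳ = 261177.33 mm³.
x̄ = 292614.67/6636.00 = 44.10 mm; ȳ = 261177.33/6636.00 = 39.36 mm.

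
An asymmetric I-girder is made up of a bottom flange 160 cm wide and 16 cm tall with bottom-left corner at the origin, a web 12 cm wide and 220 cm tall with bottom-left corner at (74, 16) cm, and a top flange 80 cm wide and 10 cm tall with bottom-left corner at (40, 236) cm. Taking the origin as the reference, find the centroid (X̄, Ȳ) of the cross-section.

X̄ = 80.00 cm, Ȳ = 90.99 cm

bottom flange: A = 160 × 16 = 2560.00, centroid at (80.00, 8.00).
web: A = 12 × 220 = 2640.00, centroid at (80.00, 126.00).
top flange: A = 80 × 10 = 800.00, centroid at (80.00, 241.00).
ΣA = 6000.00 cm²
ΣAX̄ = (2560.00)(80.00) + (2640.00)(80.00) + (800.00)(80.00) = 480000.00 cm³
ΣAȲ = (2560.00)(8.00) + (2640.00)(126.00) + (800.00)(241.00) = 545920.00 cm³
X̄ = 480000.00 / 6000.00 = 80.00 cm
Ȳ = 545920.00 / 6000.00 = 90.99 cm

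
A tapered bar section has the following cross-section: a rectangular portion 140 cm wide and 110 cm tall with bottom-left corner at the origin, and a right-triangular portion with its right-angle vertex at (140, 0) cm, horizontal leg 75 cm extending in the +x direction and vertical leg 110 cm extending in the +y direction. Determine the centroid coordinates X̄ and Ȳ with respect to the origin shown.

rectangular portion: A = 140 × 110 = 15400.00, centroid at (70.00, 55.00).
triangular portion: A = ½·75·110 = 4125.00, centroid at (165.00, 36.67).
ΣA = 19525.00 cm², ΣAX̄ = 1758625.00 cm³, ΣAȲ = 998250.00 cm³.
X̄ = 1758625.00/19525.00 = 90.07 cm; Ȳ = 998250.00/19525.00 = 51.13 cm.

X̄ = 90.07 cm, Ȳ = 51.13 cm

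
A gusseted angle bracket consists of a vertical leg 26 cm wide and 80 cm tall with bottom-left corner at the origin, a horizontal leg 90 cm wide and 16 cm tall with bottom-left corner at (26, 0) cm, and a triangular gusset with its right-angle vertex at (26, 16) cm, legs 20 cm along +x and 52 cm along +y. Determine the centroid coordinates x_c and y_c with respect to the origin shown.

Part | A | x̄ᵢ | ȳᵢ | A·x̄ᵢ | A·ȳᵢ
vertical leg | 2080.00 | 13.00 | 40.00 | 27040.00 | 83200.00
horizontal leg | 1440.00 | 71.00 | 8.00 | 102240.00 | 11520.00
gusset | 520.00 | 32.67 | 33.33 | 16986.67 | 17333.33
Σ | 4040.00 |  |  | 146266.67 | 112053.33
x_c = 146266.67 / 4040.00 = 36.20 cm
y_c = 112053.33 / 4040.00 = 27.74 cm

x_c = 36.20 cm, y_c = 27.74 cm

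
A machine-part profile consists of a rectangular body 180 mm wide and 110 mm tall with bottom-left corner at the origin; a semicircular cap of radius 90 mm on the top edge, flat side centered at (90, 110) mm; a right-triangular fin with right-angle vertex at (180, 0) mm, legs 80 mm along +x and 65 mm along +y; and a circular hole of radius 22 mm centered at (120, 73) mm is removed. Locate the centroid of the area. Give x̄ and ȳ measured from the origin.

x̄ = 97.67 mm, ȳ = 86.89 mm

Part | A | x̄ᵢ | ȳᵢ | A·x̄ᵢ | A·ȳᵢ
rectangular body | 19800.00 | 90.00 | 55.00 | 1782000.00 | 1089000.00
semicircular top | 12723.45 | 90.00 | 148.20 | 1145110.52 | 1885579.53
triangular fin | 2600.00 | 206.67 | 21.67 | 537333.33 | 56333.33
hole | -1520.53 | 120.00 | 73.00 | -182463.70 | -110998.75
Σ | 33602.92 |  |  | 3281980.15 | 2919914.11
x̄ = 3281980.15 / 33602.92 = 97.67 mm
ȳ = 2919914.11 / 33602.92 = 86.89 mm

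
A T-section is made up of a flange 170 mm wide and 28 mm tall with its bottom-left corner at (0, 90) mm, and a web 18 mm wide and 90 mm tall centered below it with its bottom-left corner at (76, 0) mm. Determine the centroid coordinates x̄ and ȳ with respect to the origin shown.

web: A = 18 × 90 = 1620.00, centroid at (85.00, 45.00).
flange: A = 170 × 28 = 4760.00, centroid at (85.00, 104.00).
ΣA = 6380.00 mm², ΣAx̄ = 542300.00 mm³, ΣAȳ = 567940.00 mm³.
x̄ = 542300.00/6380.00 = 85.00 mm; ȳ = 567940.00/6380.00 = 89.02 mm.

x̄ = 85.00 mm, ȳ = 89.02 mm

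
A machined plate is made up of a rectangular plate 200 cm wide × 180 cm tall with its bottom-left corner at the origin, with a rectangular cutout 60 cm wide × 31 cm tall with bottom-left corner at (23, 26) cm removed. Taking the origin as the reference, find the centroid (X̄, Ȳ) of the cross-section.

Part | A | x̄ᵢ | ȳᵢ | A·x̄ᵢ | A·ȳᵢ
plate | 36000.00 | 100.00 | 90.00 | 3600000.00 | 3240000.00
hole | -1860.00 | 53.00 | 41.50 | -98580.00 | -77190.00
Σ | 34140.00 |  |  | 3501420.00 | 3162810.00
X̄ = 3501420.00 / 34140.00 = 102.56 cm
Ȳ = 3162810.00 / 34140.00 = 92.64 cm

X̄ = 102.56 cm, Ȳ = 92.64 cm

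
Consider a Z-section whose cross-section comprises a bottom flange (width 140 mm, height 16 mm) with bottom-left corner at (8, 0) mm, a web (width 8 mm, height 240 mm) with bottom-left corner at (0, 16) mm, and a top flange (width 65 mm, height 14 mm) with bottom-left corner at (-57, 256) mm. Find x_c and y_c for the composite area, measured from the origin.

x_c = 31.58 mm, y_c = 102.24 mm

bottom flange: A = 140 × 16 = 2240.00, centroid at (78.00, 8.00).
web: A = 8 × 240 = 1920.00, centroid at (4.00, 136.00).
top flange: A = 65 × 14 = 910.00, centroid at (-24.50, 263.00).
ΣA = 5070.00 mm², ΣAx_c = 160105.00 mm³, ΣAy_c = 518370.00 mm³.
x_c = 160105.00/5070.00 = 31.58 mm; y_c = 518370.00/5070.00 = 102.24 mm.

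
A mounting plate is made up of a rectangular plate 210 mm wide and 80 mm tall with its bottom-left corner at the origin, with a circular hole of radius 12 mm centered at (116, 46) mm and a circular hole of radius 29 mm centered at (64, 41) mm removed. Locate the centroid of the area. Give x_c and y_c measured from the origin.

x_c = 112.54 mm, y_c = 39.61 mm

plate: A = 210 × 80 = 16800.00, centroid at (105.00, 40.00).
hole 1: A = −π·12² = -452.39, centroid at (116.00, 46.00).
hole 2: A = −π·29² = -2642.08, centroid at (64.00, 41.00).
ΣA = 13705.53 mm²
ΣAx_c = (16800.00)(105.00) + (-452.39)(116.00) + (-2642.08)(64.00) = 1542429.75 mm³
ΣAy_c = (16800.00)(40.00) + (-452.39)(46.00) + (-2642.08)(41.00) = 542864.83 mm³
x_c = 1542429.75 / 13705.53 = 112.54 mm
y_c = 542864.83 / 13705.53 = 39.61 mm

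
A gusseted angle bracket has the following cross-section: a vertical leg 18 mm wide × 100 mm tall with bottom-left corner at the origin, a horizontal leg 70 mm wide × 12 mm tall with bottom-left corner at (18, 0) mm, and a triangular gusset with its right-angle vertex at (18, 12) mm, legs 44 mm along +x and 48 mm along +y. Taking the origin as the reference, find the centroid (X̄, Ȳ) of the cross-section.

vertical leg: A = 18 × 100 = 1800.00, centroid at (9.00, 50.00).
horizontal leg: A = 70 × 12 = 840.00, centroid at (53.00, 6.00).
gusset: A = ½·44·48 = 1056.00, centroid at (32.67, 28.00).
ΣA = 3696.00 mm²
ΣAX̄ = (1800.00)(9.00) + (840.00)(53.00) + (1056.00)(32.67) = 95216.00 mm³
ΣAȲ = (1800.00)(50.00) + (840.00)(6.00) + (1056.00)(28.00) = 124608.00 mm³
X̄ = 95216.00 / 3696.00 = 25.76 mm
Ȳ = 124608.00 / 3696.00 = 33.71 mm

X̄ = 25.76 mm, Ȳ = 33.71 mm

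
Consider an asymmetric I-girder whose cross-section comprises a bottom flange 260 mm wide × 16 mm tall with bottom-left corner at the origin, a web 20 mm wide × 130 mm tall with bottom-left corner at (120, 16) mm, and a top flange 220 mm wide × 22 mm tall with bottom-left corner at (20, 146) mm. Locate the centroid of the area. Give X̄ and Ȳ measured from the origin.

Part | A | x̄ᵢ | ȳᵢ | A·x̄ᵢ | A·ȳᵢ
bottom flange | 4160.00 | 130.00 | 8.00 | 540800.00 | 33280.00
web | 2600.00 | 130.00 | 81.00 | 338000.00 | 210600.00
top flange | 4840.00 | 130.00 | 157.00 | 629200.00 | 759880.00
Σ | 11600.00 |  |  | 1508000.00 | 1003760.00
X̄ = 1508000.00 / 11600.00 = 130.00 mm
Ȳ = 1003760.00 / 11600.00 = 86.53 mm

X̄ = 130.00 mm, Ȳ = 86.53 mm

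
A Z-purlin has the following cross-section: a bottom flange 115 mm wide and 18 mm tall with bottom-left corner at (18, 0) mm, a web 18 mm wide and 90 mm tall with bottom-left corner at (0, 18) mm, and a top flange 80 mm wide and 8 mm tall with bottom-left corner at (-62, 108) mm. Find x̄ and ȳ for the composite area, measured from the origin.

bottom flange: A = 115 × 18 = 2070.00, centroid at (75.50, 9.00).
web: A = 18 × 90 = 1620.00, centroid at (9.00, 63.00).
top flange: A = 80 × 8 = 640.00, centroid at (-22.00, 112.00).
ΣA = 4330.00 mm², ΣAx̄ = 156785.00 mm³, ΣAȳ = 192370.00 mm³.
x̄ = 156785.00/4330.00 = 36.21 mm; ȳ = 192370.00/4330.00 = 44.43 mm.

x̄ = 36.21 mm, ȳ = 44.43 mm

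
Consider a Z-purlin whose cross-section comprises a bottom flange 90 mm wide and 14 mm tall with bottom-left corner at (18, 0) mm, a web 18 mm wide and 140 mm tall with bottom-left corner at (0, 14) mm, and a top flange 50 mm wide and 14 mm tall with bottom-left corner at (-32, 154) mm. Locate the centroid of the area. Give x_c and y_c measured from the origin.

x_c = 21.69 mm, y_c = 74.38 mm

bottom flange: A = 90 × 14 = 1260.00, centroid at (63.00, 7.00).
web: A = 18 × 140 = 2520.00, centroid at (9.00, 84.00).
top flange: A = 50 × 14 = 700.00, centroid at (-7.00, 161.00).
ΣA = 4480.00 mm², ΣAx_c = 97160.00 mm³, ΣAy_c = 333200.00 mm³.
x_c = 97160.00/4480.00 = 21.69 mm; y_c = 333200.00/4480.00 = 74.38 mm.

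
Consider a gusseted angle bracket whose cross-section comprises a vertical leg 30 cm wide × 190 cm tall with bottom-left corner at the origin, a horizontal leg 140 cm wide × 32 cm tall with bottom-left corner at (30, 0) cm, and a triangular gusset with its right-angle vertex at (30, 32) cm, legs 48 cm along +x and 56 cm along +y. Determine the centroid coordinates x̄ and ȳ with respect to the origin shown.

vertical leg: A = 30 × 190 = 5700.00, centroid at (15.00, 95.00).
horizontal leg: A = 140 × 32 = 4480.00, centroid at (100.00, 16.00).
gusset: A = ½·48·56 = 1344.00, centroid at (46.00, 50.67).
ΣA = 11524.00 cm², ΣAx̄ = 595324.00 cm³, ΣAȳ = 681276.00 cm³.
x̄ = 595324.00/11524.00 = 51.66 cm; ȳ = 681276.00/11524.00 = 59.12 cm.

x̄ = 51.66 cm, ȳ = 59.12 cm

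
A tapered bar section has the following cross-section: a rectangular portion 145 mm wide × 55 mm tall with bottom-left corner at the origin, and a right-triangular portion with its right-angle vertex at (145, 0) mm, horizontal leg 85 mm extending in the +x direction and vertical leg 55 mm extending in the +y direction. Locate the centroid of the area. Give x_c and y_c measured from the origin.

rectangular portion: A = 145 × 55 = 7975.00, centroid at (72.50, 27.50).
triangular portion: A = ½·85·55 = 2337.50, centroid at (173.33, 18.33).
ΣA = 10312.50 mm², ΣAx_c = 983354.17 mm³, ΣAy_c = 262166.67 mm³.
x_c = 983354.17/10312.50 = 95.36 mm; y_c = 262166.67/10312.50 = 25.42 mm.

x_c = 95.36 mm, y_c = 25.42 mm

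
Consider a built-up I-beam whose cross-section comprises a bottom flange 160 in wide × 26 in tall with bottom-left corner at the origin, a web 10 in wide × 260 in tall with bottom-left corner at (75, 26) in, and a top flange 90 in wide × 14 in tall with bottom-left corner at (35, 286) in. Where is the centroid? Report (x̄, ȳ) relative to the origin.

Part | A | x̄ᵢ | ȳᵢ | A·x̄ᵢ | A·ȳᵢ
bottom flange | 4160.00 | 80.00 | 13.00 | 332800.00 | 54080.00
web | 2600.00 | 80.00 | 156.00 | 208000.00 | 405600.00
top flange | 1260.00 | 80.00 | 293.00 | 100800.00 | 369180.00
Σ | 8020.00 |  |  | 641600.00 | 828860.00
x̄ = 641600.00 / 8020.00 = 80.00 in
ȳ = 828860.00 / 8020.00 = 103.35 in

x̄ = 80.00 in, ȳ = 103.35 in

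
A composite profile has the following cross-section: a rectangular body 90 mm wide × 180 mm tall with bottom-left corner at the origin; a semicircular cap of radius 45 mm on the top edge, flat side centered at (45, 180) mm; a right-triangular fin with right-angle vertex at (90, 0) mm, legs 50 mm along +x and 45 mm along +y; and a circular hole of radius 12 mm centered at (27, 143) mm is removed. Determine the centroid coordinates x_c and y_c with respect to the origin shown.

rectangular body: A = 90 × 180 = 16200.00, centroid at (45.00, 90.00).
semicircular top: A = ½π·45² = 3180.86, centroid at (45.00, 199.10).
triangular fin: A = ½·50·45 = 1125.00, centroid at (106.67, 15.00).
hole: A = −π·12² = -452.39, centroid at (27.00, 143.00).
ΣA = 20053.47 mm², ΣAx_c = 979924.30 mm³, ΣAy_c = 2043488.59 mm³.
x_c = 979924.30/20053.47 = 48.87 mm; y_c = 2043488.59/20053.47 = 101.90 mm.

x_c = 48.87 mm, y_c = 101.90 mm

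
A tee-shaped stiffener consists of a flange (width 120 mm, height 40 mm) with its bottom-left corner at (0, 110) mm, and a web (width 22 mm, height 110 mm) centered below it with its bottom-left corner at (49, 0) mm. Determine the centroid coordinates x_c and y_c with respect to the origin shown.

Part | A | x̄ᵢ | ȳᵢ | A·x̄ᵢ | A·ȳᵢ
web | 2420.00 | 60.00 | 55.00 | 145200.00 | 133100.00
flange | 4800.00 | 60.00 | 130.00 | 288000.00 | 624000.00
Σ | 7220.00 |  |  | 433200.00 | 757100.00
x_c = 433200.00 / 7220.00 = 60.00 mm
y_c = 757100.00 / 7220.00 = 104.86 mm

x_c = 60.00 mm, y_c = 104.86 mm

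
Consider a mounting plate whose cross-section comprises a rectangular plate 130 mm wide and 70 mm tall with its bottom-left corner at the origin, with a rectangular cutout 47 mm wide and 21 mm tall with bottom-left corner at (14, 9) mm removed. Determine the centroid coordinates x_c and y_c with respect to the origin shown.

plate: A = 130 × 70 = 9100.00, centroid at (65.00, 35.00).
hole: A = −(47 × 21) = -987.00, centroid at (37.50, 19.50).
ΣA = 8113.00 mm²
ΣAx_c = (9100.00)(65.00) + (-987.00)(37.50) = 554487.50 mm³
ΣAy_c = (9100.00)(35.00) + (-987.00)(19.50) = 299253.50 mm³
x_c = 554487.50 / 8113.00 = 68.35 mm
y_c = 299253.50 / 8113.00 = 36.89 mm

x_c = 68.35 mm, y_c = 36.89 mm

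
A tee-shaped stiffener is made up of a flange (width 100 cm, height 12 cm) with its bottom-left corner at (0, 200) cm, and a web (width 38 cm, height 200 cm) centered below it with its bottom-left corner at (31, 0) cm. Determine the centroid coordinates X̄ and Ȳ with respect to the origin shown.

X̄ = 50.00 cm, Ȳ = 114.45 cm

web: A = 38 × 200 = 7600.00, centroid at (50.00, 100.00).
flange: A = 100 × 12 = 1200.00, centroid at (50.00, 206.00).
ΣA = 8800.00 cm², ΣAX̄ = 440000.00 cm³, ΣAȲ = 1007200.00 cm³.
X̄ = 440000.00/8800.00 = 50.00 cm; Ȳ = 1007200.00/8800.00 = 114.45 cm.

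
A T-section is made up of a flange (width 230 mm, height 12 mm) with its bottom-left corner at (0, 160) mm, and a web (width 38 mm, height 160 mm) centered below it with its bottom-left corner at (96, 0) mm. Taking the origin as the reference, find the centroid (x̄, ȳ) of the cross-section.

web: A = 38 × 160 = 6080.00, centroid at (115.00, 80.00).
flange: A = 230 × 12 = 2760.00, centroid at (115.00, 166.00).
ΣA = 8840.00 mm², ΣAx̄ = 1016600.00 mm³, ΣAȳ = 944560.00 mm³.
x̄ = 1016600.00/8840.00 = 115.00 mm; ȳ = 944560.00/8840.00 = 106.85 mm.

x̄ = 115.00 mm, ȳ = 106.85 mm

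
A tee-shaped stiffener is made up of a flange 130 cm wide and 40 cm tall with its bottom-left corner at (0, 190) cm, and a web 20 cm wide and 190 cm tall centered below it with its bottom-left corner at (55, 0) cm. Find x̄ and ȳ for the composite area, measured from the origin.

x̄ = 65.00 cm, ȳ = 161.44 cm

Part | A | x̄ᵢ | ȳᵢ | A·x̄ᵢ | A·ȳᵢ
web | 3800.00 | 65.00 | 95.00 | 247000.00 | 361000.00
flange | 5200.00 | 65.00 | 210.00 | 338000.00 | 1092000.00
Σ | 9000.00 |  |  | 585000.00 | 1453000.00
x̄ = 585000.00 / 9000.00 = 65.00 cm
ȳ = 1453000.00 / 9000.00 = 161.44 cm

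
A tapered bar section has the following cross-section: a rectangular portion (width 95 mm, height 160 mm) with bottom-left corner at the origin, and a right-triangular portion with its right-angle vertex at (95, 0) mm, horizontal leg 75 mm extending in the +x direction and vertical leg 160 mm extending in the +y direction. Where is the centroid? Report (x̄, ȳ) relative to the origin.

x̄ = 68.02 mm, ȳ = 72.45 mm

rectangular portion: A = 95 × 160 = 15200.00, centroid at (47.50, 80.00).
triangular portion: A = ½·75·160 = 6000.00, centroid at (120.00, 53.33).
ΣA = 21200.00 mm², ΣAx̄ = 1442000.00 mm³, ΣAȳ = 1536000.00 mm³.
x̄ = 1442000.00/21200.00 = 68.02 mm; ȳ = 1536000.00/21200.00 = 72.45 mm.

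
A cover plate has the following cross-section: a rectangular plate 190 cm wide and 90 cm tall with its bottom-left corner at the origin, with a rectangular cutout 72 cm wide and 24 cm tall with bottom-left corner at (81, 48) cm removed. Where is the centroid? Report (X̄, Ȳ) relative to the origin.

X̄ = 92.53 cm, Ȳ = 43.31 cm

plate: A = 190 × 90 = 17100.00, centroid at (95.00, 45.00).
hole: A = −(72 × 24) = -1728.00, centroid at (117.00, 60.00).
ΣA = 15372.00 cm²
ΣAX̄ = (17100.00)(95.00) + (-1728.00)(117.00) = 1422324.00 cm³
ΣAȲ = (17100.00)(45.00) + (-1728.00)(60.00) = 665820.00 cm³
X̄ = 1422324.00 / 15372.00 = 92.53 cm
Ȳ = 665820.00 / 15372.00 = 43.31 cm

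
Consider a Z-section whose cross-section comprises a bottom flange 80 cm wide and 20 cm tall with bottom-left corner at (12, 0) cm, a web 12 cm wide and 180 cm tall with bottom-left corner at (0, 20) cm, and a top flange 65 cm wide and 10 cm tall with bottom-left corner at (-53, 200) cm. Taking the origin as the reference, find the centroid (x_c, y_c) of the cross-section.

x_c = 18.78 cm, y_c = 87.72 cm

Part | A | x̄ᵢ | ȳᵢ | A·x̄ᵢ | A·ȳᵢ
bottom flange | 1600.00 | 52.00 | 10.00 | 83200.00 | 16000.00
web | 2160.00 | 6.00 | 110.00 | 12960.00 | 237600.00
top flange | 650.00 | -20.50 | 205.00 | -13325.00 | 133250.00
Σ | 4410.00 |  |  | 82835.00 | 386850.00
x_c = 82835.00 / 4410.00 = 18.78 cm
y_c = 386850.00 / 4410.00 = 87.72 cm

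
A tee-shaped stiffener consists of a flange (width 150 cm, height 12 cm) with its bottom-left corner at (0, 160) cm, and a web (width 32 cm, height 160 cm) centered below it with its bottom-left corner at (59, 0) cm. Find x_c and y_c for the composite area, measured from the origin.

web: A = 32 × 160 = 5120.00, centroid at (75.00, 80.00).
flange: A = 150 × 12 = 1800.00, centroid at (75.00, 166.00).
ΣA = 6920.00 cm²
ΣAx_c = (5120.00)(75.00) + (1800.00)(75.00) = 519000.00 cm³
ΣAy_c = (5120.00)(80.00) + (1800.00)(166.00) = 708400.00 cm³
x_c = 519000.00 / 6920.00 = 75.00 cm
y_c = 708400.00 / 6920.00 = 102.37 cm

x_c = 75.00 cm, y_c = 102.37 cm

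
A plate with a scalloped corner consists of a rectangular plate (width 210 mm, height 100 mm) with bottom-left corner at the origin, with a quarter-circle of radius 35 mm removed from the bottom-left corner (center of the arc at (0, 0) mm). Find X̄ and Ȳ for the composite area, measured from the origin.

plate: A = 210 × 100 = 21000.00, centroid at (105.00, 50.00).
removed quarter-circle: A = −¼π·35² = -962.11, centroid at (14.85, 14.85).
ΣA = 20037.89 mm²
ΣAX̄ = (21000.00)(105.00) + (-962.11)(14.85) = 2190708.33 mm³
ΣAȲ = (21000.00)(50.00) + (-962.11)(14.85) = 1035708.33 mm³
X̄ = 2190708.33 / 20037.89 = 109.33 mm
Ȳ = 1035708.33 / 20037.89 = 51.69 mm

X̄ = 109.33 mm, Ȳ = 51.69 mm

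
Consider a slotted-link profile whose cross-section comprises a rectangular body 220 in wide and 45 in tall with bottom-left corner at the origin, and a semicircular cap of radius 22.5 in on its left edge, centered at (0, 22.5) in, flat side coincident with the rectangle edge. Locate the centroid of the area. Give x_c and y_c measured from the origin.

x_c = 101.11 in, y_c = 22.50 in

rectangular body: A = 220 × 45 = 9900.00, centroid at (110.00, 22.50).
semicircular end: A = ½π·22.5² = 795.22, centroid at (-9.55, 22.50).
ΣA = 10695.22 in²
ΣAx_c = (9900.00)(110.00) + (795.22)(-9.55) = 1081406.25 in³
ΣAy_c = (9900.00)(22.50) + (795.22)(22.50) = 240642.35 in³
x_c = 1081406.25 / 10695.22 = 101.11 in
y_c = 240642.35 / 10695.22 = 22.50 in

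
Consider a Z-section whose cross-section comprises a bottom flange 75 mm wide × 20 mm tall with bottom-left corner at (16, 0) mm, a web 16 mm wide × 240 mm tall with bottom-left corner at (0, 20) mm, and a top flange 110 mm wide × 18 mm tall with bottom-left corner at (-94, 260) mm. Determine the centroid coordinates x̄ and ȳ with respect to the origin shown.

x̄ = 4.61 mm, ȳ = 148.25 mm

bottom flange: A = 75 × 20 = 1500.00, centroid at (53.50, 10.00).
web: A = 16 × 240 = 3840.00, centroid at (8.00, 140.00).
top flange: A = 110 × 18 = 1980.00, centroid at (-39.00, 269.00).
ΣA = 7320.00 mm², ΣAx̄ = 33750.00 mm³, ΣAȳ = 1085220.00 mm³.
x̄ = 33750.00/7320.00 = 4.61 mm; ȳ = 1085220.00/7320.00 = 148.25 mm.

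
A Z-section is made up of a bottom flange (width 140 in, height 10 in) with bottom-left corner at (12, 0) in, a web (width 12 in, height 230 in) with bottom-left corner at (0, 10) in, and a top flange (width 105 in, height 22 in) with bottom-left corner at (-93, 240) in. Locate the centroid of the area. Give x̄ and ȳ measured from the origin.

Part | A | x̄ᵢ | ȳᵢ | A·x̄ᵢ | A·ȳᵢ
bottom flange | 1400.00 | 82.00 | 5.00 | 114800.00 | 7000.00
web | 2760.00 | 6.00 | 125.00 | 16560.00 | 345000.00
top flange | 2310.00 | -40.50 | 251.00 | -93555.00 | 579810.00
Σ | 6470.00 |  |  | 37805.00 | 931810.00
x̄ = 37805.00 / 6470.00 = 5.84 in
ȳ = 931810.00 / 6470.00 = 144.02 in

x̄ = 5.84 in, ȳ = 144.02 in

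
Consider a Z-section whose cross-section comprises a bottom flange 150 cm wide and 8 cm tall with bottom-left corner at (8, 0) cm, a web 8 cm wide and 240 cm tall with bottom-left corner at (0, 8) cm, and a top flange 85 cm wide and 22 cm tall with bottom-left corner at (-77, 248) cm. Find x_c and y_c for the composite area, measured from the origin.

Part | A | x̄ᵢ | ȳᵢ | A·x̄ᵢ | A·ȳᵢ
bottom flange | 1200.00 | 83.00 | 4.00 | 99600.00 | 4800.00
web | 1920.00 | 4.00 | 128.00 | 7680.00 | 245760.00
top flange | 1870.00 | -34.50 | 259.00 | -64515.00 | 484330.00
Σ | 4990.00 |  |  | 42765.00 | 734890.00
x_c = 42765.00 / 4990.00 = 8.57 cm
y_c = 734890.00 / 4990.00 = 147.27 cm

x_c = 8.57 cm, y_c = 147.27 cm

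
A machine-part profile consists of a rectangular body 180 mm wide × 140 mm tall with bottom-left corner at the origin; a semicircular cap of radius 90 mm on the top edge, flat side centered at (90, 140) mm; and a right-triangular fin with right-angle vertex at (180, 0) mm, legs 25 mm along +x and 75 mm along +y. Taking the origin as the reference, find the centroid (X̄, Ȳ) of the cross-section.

rectangular body: A = 180 × 140 = 25200.00, centroid at (90.00, 70.00).
semicircular top: A = ½π·90² = 12723.45, centroid at (90.00, 178.20).
triangular fin: A = ½·25·75 = 937.50, centroid at (188.33, 25.00).
ΣA = 38860.95 mm²
ΣAX̄ = (25200.00)(90.00) + (12723.45)(90.00) + (937.50)(188.33) = 3589673.02 mm³
ΣAȲ = (25200.00)(70.00) + (12723.45)(178.20) + (937.50)(25.00) = 4054720.53 mm³
X̄ = 3589673.02 / 38860.95 = 92.37 mm
Ȳ = 4054720.53 / 38860.95 = 104.34 mm

X̄ = 92.37 mm, Ȳ = 104.34 mm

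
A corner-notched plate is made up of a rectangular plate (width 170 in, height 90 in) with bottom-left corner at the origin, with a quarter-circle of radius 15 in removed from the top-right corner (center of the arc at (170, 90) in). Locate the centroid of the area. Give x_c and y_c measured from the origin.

plate: A = 170 × 90 = 15300.00, centroid at (85.00, 45.00).
removed quarter-circle: A = −¼π·15² = -176.71, centroid at (163.63, 83.63).
ΣA = 15123.29 in²
ΣAx_c = (15300.00)(85.00) + (-176.71)(163.63) = 1271583.52 in³
ΣAy_c = (15300.00)(45.00) + (-176.71)(83.63) = 673720.69 in³
x_c = 1271583.52 / 15123.29 = 84.08 in
y_c = 673720.69 / 15123.29 = 44.55 in

x_c = 84.08 in, y_c = 44.55 in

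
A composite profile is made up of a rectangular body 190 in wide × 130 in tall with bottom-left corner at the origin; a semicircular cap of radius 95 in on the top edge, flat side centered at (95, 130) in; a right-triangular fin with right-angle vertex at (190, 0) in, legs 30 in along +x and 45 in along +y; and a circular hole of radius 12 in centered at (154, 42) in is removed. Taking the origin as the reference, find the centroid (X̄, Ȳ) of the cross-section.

X̄ = 96.13 in, Ȳ = 102.59 in

rectangular body: A = 190 × 130 = 24700.00, centroid at (95.00, 65.00).
semicircular top: A = ½π·95² = 14176.44, centroid at (95.00, 170.32).
triangular fin: A = ½·30·45 = 675.00, centroid at (200.00, 15.00).
hole: A = −π·12² = -452.39, centroid at (154.00, 42.00).
ΣA = 39099.05 in², ΣAX̄ = 3758593.54 in³, ΣAȲ = 4011144.77 in³.
X̄ = 3758593.54/39099.05 = 96.13 in; Ȳ = 4011144.77/39099.05 = 102.59 in.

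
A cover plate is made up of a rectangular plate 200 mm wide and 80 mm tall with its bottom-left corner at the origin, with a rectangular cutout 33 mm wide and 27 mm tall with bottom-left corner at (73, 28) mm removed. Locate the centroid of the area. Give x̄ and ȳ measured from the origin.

x̄ = 100.62 mm, ȳ = 39.91 mm

Part | A | x̄ᵢ | ȳᵢ | A·x̄ᵢ | A·ȳᵢ
plate | 16000.00 | 100.00 | 40.00 | 1600000.00 | 640000.00
hole | -891.00 | 89.50 | 41.50 | -79744.50 | -36976.50
Σ | 15109.00 |  |  | 1520255.50 | 603023.50
x̄ = 1520255.50 / 15109.00 = 100.62 mm
ȳ = 603023.50 / 15109.00 = 39.91 mm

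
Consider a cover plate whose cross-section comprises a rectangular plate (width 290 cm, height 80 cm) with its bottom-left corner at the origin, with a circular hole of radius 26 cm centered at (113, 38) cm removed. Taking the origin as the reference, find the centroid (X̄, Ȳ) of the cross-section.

Part | A | x̄ᵢ | ȳᵢ | A·x̄ᵢ | A·ȳᵢ
plate | 23200.00 | 145.00 | 40.00 | 3364000.00 | 928000.00
hole | -2123.72 | 113.00 | 38.00 | -239979.98 | -80701.23
Σ | 21076.28 |  |  | 3124020.02 | 847298.77
X̄ = 3124020.02 / 21076.28 = 148.22 cm
Ȳ = 847298.77 / 21076.28 = 40.20 cm

X̄ = 148.22 cm, Ȳ = 40.20 cm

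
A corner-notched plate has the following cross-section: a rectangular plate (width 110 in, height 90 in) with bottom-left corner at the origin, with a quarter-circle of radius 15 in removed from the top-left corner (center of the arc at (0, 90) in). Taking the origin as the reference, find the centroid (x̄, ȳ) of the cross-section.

plate: A = 110 × 90 = 9900.00, centroid at (55.00, 45.00).
removed quarter-circle: A = −¼π·15² = -176.71, centroid at (6.37, 83.63).
ΣA = 9723.29 in², ΣAx̄ = 543375.00 in³, ΣAȳ = 430720.69 in³.
x̄ = 543375.00/9723.29 = 55.88 in; ȳ = 430720.69/9723.29 = 44.30 in.

x̄ = 55.88 in, ȳ = 44.30 in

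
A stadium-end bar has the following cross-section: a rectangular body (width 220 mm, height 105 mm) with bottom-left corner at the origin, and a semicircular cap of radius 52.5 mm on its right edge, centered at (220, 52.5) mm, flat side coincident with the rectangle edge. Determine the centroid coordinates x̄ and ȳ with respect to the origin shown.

x̄ = 130.88 mm, ȳ = 52.50 mm

Part | A | x̄ᵢ | ȳᵢ | A·x̄ᵢ | A·ȳᵢ
rectangular body | 23100.00 | 110.00 | 52.50 | 2541000.00 | 1212750.00
semicircular end | 4329.51 | 242.28 | 52.50 | 1048960.37 | 227299.14
Σ | 27429.51 |  |  | 3589960.37 | 1440049.14
x̄ = 3589960.37 / 27429.51 = 130.88 mm
ȳ = 1440049.14 / 27429.51 = 52.50 mm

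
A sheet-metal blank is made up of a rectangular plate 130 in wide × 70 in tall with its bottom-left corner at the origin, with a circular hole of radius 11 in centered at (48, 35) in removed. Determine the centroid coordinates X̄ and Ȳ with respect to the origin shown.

plate: A = 130 × 70 = 9100.00, centroid at (65.00, 35.00).
hole: A = −π·11² = -380.13, centroid at (48.00, 35.00).
ΣA = 8719.87 in²
ΣAX̄ = (9100.00)(65.00) + (-380.13)(48.00) = 573253.63 in³
ΣAȲ = (9100.00)(35.00) + (-380.13)(35.00) = 305195.36 in³
X̄ = 573253.63 / 8719.87 = 65.74 in
Ȳ = 305195.36 / 8719.87 = 35.00 in

X̄ = 65.74 in, Ȳ = 35.00 in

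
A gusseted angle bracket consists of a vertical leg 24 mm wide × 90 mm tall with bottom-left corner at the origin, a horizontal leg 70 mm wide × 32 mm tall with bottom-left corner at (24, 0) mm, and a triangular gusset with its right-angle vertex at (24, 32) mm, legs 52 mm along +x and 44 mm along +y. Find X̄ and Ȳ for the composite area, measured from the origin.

X̄ = 37.04 mm, Ȳ = 33.63 mm

vertical leg: A = 24 × 90 = 2160.00, centroid at (12.00, 45.00).
horizontal leg: A = 70 × 32 = 2240.00, centroid at (59.00, 16.00).
gusset: A = ½·52·44 = 1144.00, centroid at (41.33, 46.67).
ΣA = 5544.00 mm², ΣAX̄ = 205365.33 mm³, ΣAȲ = 186426.67 mm³.
X̄ = 205365.33/5544.00 = 37.04 mm; Ȳ = 186426.67/5544.00 = 33.63 mm.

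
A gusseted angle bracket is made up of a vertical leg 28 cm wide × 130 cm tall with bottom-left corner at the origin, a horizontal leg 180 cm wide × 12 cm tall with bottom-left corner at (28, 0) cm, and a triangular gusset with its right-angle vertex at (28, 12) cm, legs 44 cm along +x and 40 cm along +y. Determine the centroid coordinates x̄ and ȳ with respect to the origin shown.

x̄ = 51.41 cm, ȳ = 40.70 cm

vertical leg: A = 28 × 130 = 3640.00, centroid at (14.00, 65.00).
horizontal leg: A = 180 × 12 = 2160.00, centroid at (118.00, 6.00).
gusset: A = ½·44·40 = 880.00, centroid at (42.67, 25.33).
ΣA = 6680.00 cm², ΣAx̄ = 343386.67 cm³, ΣAȳ = 271853.33 cm³.
x̄ = 343386.67/6680.00 = 51.41 cm; ȳ = 271853.33/6680.00 = 40.70 cm.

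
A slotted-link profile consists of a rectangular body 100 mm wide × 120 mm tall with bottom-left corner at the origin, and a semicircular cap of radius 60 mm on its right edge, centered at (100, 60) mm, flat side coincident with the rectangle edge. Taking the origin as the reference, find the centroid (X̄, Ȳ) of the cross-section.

X̄ = 74.17 mm, Ȳ = 60.00 mm

rectangular body: A = 100 × 120 = 12000.00, centroid at (50.00, 60.00).
semicircular end: A = ½π·60² = 5654.87, centroid at (125.46, 60.00).
ΣA = 17654.87 mm², ΣAX̄ = 1309486.68 mm³, ΣAȲ = 1059292.01 mm³.
X̄ = 1309486.68/17654.87 = 74.17 mm; Ȳ = 1059292.01/17654.87 = 60.00 mm.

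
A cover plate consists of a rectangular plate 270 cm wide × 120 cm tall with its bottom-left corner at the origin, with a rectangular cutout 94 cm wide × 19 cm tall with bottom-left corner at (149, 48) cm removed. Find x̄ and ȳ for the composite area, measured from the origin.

x̄ = 131.44 cm, ȳ = 60.15 cm

plate: A = 270 × 120 = 32400.00, centroid at (135.00, 60.00).
hole: A = −(94 × 19) = -1786.00, centroid at (196.00, 57.50).
ΣA = 30614.00 cm², ΣAx̄ = 4023944.00 cm³, ΣAȳ = 1841305.00 cm³.
x̄ = 4023944.00/30614.00 = 131.44 cm; ȳ = 1841305.00/30614.00 = 60.15 cm.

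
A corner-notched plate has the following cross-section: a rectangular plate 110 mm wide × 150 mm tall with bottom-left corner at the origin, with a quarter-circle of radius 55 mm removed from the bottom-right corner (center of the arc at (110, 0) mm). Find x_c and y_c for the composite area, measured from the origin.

plate: A = 110 × 150 = 16500.00, centroid at (55.00, 75.00).
removed quarter-circle: A = −¼π·55² = -2375.83, centroid at (86.66, 23.34).
ΣA = 14124.17 mm², ΣAx_c = 701617.09 mm³, ΣAy_c = 1182041.67 mm³.
x_c = 701617.09/14124.17 = 49.67 mm; y_c = 1182041.67/14124.17 = 83.69 mm.

x_c = 49.67 mm, y_c = 83.69 mm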